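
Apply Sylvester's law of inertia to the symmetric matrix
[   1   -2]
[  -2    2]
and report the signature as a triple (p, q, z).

step 0: pivot 1 → sign +
step 1: pivot -2 → sign −
signature = (1, 1, 0)

Answer: (1, 1, 0)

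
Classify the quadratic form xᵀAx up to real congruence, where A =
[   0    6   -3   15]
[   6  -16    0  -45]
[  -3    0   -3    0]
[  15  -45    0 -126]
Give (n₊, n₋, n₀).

step 0: pivot -16 → sign −
step 1: pivot 9/4 → sign +
step 2: pivot -7 → sign −
step 3: pivot -3/28 → sign −
signature = (1, 3, 0)

Answer: (1, 3, 0)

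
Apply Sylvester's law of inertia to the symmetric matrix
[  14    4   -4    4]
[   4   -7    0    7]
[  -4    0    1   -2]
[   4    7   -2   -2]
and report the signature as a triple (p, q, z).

step 0: pivot 14 → sign +
step 1: pivot -57/7 → sign −
step 2: pivot 1/57 → sign +
step 3: pivot 1 → sign +
signature = (3, 1, 0)

Answer: (3, 1, 0)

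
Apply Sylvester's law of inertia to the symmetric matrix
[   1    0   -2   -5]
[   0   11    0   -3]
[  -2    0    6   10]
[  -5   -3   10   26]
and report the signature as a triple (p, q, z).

Answer: (4, 0, 0)

Derivation:
step 0: pivot 1 → sign +
step 1: pivot 11 → sign +
step 2: pivot 2 → sign +
step 3: pivot 2/11 → sign +
signature = (4, 0, 0)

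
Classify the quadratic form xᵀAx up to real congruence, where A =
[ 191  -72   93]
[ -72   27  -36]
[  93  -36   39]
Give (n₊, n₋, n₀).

Answer: (1, 1, 1)

Derivation:
step 0: pivot 191 → sign +
step 1: pivot -27/191 → sign −
step 2: row/col 2 already zero → sign 0
signature = (1, 1, 1)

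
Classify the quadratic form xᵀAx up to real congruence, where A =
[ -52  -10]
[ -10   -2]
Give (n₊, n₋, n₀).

step 0: pivot -52 → sign −
step 1: pivot -1/13 → sign −
signature = (0, 2, 0)

Answer: (0, 2, 0)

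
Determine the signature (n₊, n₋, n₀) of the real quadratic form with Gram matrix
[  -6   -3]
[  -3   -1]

step 0: pivot -6 → sign −
step 1: pivot 1/2 → sign +
signature = (1, 1, 0)

Answer: (1, 1, 0)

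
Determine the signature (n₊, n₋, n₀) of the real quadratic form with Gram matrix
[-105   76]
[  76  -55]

Answer: (1, 1, 0)

Derivation:
step 0: pivot -105 → sign −
step 1: pivot 1/105 → sign +
signature = (1, 1, 0)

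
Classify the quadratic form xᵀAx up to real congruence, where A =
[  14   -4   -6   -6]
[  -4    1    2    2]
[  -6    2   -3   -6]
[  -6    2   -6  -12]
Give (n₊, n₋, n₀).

step 0: pivot 14 → sign +
step 1: pivot -1/7 → sign −
step 2: pivot -5 → sign −
step 3: pivot -6/5 → sign −
signature = (1, 3, 0)

Answer: (1, 3, 0)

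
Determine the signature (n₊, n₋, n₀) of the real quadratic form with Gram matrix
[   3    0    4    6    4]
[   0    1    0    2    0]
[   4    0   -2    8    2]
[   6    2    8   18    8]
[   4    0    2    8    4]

step 0: pivot 3 → sign +
step 1: pivot 1 → sign +
step 2: pivot -22/3 → sign −
step 3: pivot 2 → sign +
step 4: pivot 2/11 → sign +
signature = (4, 1, 0)

Answer: (4, 1, 0)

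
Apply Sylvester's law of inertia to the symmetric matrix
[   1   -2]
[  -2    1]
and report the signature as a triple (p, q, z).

Answer: (1, 1, 0)

Derivation:
step 0: pivot 1 → sign +
step 1: pivot -3 → sign −
signature = (1, 1, 0)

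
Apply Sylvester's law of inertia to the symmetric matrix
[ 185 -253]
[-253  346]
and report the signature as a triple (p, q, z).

step 0: pivot 185 → sign +
step 1: pivot 1/185 → sign +
signature = (2, 0, 0)

Answer: (2, 0, 0)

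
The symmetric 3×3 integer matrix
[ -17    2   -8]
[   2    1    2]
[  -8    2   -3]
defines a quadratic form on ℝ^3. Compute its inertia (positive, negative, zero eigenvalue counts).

step 0: pivot -17 → sign −
step 1: pivot 21/17 → sign +
step 2: pivot -1/7 → sign −
signature = (1, 2, 0)

Answer: (1, 2, 0)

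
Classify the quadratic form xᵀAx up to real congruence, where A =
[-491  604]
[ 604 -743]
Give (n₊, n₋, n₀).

Answer: (1, 1, 0)

Derivation:
step 0: pivot -491 → sign −
step 1: pivot 3/491 → sign +
signature = (1, 1, 0)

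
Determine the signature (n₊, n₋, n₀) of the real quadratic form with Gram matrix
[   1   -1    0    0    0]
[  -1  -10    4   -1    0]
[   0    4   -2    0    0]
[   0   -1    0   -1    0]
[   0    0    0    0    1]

Answer: (2, 3, 0)

Derivation:
step 0: pivot 1 → sign +
step 1: pivot -11 → sign −
step 2: pivot -6/11 → sign −
step 3: pivot -2/3 → sign −
step 4: pivot 1 → sign +
signature = (2, 3, 0)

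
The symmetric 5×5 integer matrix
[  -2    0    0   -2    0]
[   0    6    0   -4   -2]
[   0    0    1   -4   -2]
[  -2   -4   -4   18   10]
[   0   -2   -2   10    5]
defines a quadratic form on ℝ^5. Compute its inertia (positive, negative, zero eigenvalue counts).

Answer: (3, 1, 1)

Derivation:
step 0: pivot -2 → sign −
step 1: pivot 6 → sign +
step 2: pivot 1 → sign +
step 3: pivot 4/3 → sign +
step 4: row/col 4 already zero → sign 0
signature = (3, 1, 1)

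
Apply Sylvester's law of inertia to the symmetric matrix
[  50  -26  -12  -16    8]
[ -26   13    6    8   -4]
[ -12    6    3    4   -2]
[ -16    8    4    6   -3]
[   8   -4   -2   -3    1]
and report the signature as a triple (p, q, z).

Answer: (3, 2, 0)

Derivation:
step 0: pivot 50 → sign +
step 1: pivot -13/25 → sign −
step 2: pivot 3/13 → sign +
step 3: pivot 2/3 → sign +
step 4: pivot -1/2 → sign −
signature = (3, 2, 0)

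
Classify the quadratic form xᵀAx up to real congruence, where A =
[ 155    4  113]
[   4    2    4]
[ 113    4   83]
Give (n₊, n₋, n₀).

Answer: (2, 0, 1)

Derivation:
step 0: pivot 155 → sign +
step 1: pivot 294/155 → sign +
step 2: row/col 2 already zero → sign 0
signature = (2, 0, 1)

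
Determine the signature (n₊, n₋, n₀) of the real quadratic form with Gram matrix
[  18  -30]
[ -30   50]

Answer: (1, 0, 1)

Derivation:
step 0: pivot 18 → sign +
step 1: row/col 1 already zero → sign 0
signature = (1, 0, 1)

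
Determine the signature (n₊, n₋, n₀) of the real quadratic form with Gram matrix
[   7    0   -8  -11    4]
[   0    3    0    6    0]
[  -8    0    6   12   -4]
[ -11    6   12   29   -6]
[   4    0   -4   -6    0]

step 0: pivot 7 → sign +
step 1: pivot 3 → sign +
step 2: pivot -22/7 → sign −
step 3: pivot -2/11 → sign −
step 4: pivot -2 → sign −
signature = (2, 3, 0)

Answer: (2, 3, 0)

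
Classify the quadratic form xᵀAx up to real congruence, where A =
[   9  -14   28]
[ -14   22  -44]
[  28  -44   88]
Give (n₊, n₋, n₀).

step 0: pivot 9 → sign +
step 1: pivot 2/9 → sign +
step 2: row/col 2 already zero → sign 0
signature = (2, 0, 1)

Answer: (2, 0, 1)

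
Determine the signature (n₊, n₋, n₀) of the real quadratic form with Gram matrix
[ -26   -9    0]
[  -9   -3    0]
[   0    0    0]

step 0: pivot -26 → sign −
step 1: pivot 3/26 → sign +
step 2: row/col 2 already zero → sign 0
signature = (1, 1, 1)

Answer: (1, 1, 1)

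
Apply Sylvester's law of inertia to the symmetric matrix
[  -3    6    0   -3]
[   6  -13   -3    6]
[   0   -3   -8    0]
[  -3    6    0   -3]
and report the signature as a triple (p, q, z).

Answer: (1, 2, 1)

Derivation:
step 0: pivot -3 → sign −
step 1: pivot -1 → sign −
step 2: pivot 1 → sign +
step 3: row/col 3 already zero → sign 0
signature = (1, 2, 1)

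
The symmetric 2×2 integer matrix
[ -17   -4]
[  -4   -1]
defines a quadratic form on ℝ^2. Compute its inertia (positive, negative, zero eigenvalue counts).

step 0: pivot -17 → sign −
step 1: pivot -1/17 → sign −
signature = (0, 2, 0)

Answer: (0, 2, 0)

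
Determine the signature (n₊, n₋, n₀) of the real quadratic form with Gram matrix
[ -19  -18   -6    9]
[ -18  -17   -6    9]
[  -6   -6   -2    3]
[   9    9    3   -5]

Answer: (1, 3, 0)

Derivation:
step 0: pivot -19 → sign −
step 1: pivot 1/19 → sign +
step 2: pivot -2 → sign −
step 3: pivot -1/2 → sign −
signature = (1, 3, 0)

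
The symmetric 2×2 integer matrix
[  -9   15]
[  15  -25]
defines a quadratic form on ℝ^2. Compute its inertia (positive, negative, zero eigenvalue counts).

step 0: pivot -9 → sign −
step 1: row/col 1 already zero → sign 0
signature = (0, 1, 1)

Answer: (0, 1, 1)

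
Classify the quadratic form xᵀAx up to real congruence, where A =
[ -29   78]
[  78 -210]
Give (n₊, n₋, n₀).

step 0: pivot -29 → sign −
step 1: pivot -6/29 → sign −
signature = (0, 2, 0)

Answer: (0, 2, 0)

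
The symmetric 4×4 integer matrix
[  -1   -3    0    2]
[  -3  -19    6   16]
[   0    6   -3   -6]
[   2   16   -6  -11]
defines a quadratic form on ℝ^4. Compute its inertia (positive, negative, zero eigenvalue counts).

step 0: pivot -1 → sign −
step 1: pivot -10 → sign −
step 2: pivot 3/5 → sign +
step 3: pivot 3 → sign +
signature = (2, 2, 0)

Answer: (2, 2, 0)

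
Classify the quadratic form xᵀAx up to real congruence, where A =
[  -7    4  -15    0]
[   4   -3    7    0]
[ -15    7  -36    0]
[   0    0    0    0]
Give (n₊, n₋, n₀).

Answer: (0, 3, 1)

Derivation:
step 0: pivot -7 → sign −
step 1: pivot -5/7 → sign −
step 2: pivot -2/5 → sign −
step 3: row/col 3 already zero → sign 0
signature = (0, 3, 1)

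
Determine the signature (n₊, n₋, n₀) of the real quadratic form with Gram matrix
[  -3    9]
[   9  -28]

step 0: pivot -3 → sign −
step 1: pivot -1 → sign −
signature = (0, 2, 0)

Answer: (0, 2, 0)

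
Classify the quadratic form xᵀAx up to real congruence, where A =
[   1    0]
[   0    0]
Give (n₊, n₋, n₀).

Answer: (1, 0, 1)

Derivation:
step 0: pivot 1 → sign +
step 1: row/col 1 already zero → sign 0
signature = (1, 0, 1)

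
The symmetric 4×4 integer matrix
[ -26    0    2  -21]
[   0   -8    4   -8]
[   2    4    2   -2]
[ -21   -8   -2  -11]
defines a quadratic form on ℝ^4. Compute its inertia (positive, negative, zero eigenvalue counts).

step 0: pivot -26 → sign −
step 1: pivot -8 → sign −
step 2: pivot 54/13 → sign +
step 3: row/col 3 already zero → sign 0
signature = (1, 2, 1)

Answer: (1, 2, 1)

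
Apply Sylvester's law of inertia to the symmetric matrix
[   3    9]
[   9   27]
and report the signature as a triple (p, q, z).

Answer: (1, 0, 1)

Derivation:
step 0: pivot 3 → sign +
step 1: row/col 1 already zero → sign 0
signature = (1, 0, 1)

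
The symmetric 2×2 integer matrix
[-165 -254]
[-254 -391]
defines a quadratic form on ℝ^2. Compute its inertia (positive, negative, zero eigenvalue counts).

step 0: pivot -165 → sign −
step 1: pivot 1/165 → sign +
signature = (1, 1, 0)

Answer: (1, 1, 0)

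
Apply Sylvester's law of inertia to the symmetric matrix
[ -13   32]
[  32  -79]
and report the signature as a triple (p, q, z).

Answer: (0, 2, 0)

Derivation:
step 0: pivot -13 → sign −
step 1: pivot -3/13 → sign −
signature = (0, 2, 0)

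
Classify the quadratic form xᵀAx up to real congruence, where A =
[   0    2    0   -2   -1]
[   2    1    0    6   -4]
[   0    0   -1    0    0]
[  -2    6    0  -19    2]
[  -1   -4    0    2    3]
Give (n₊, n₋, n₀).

step 0: pivot 1 → sign +
step 1: pivot -4 → sign −
step 2: pivot -1 → sign −
step 3: pivot -6 → sign −
step 4: pivot -3/8 → sign −
signature = (1, 4, 0)

Answer: (1, 4, 0)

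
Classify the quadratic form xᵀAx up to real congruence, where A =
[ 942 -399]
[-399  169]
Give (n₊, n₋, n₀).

step 0: pivot 942 → sign +
step 1: pivot -1/314 → sign −
signature = (1, 1, 0)

Answer: (1, 1, 0)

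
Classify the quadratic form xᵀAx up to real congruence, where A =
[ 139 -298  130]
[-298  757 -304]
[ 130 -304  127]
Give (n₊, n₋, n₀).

step 0: pivot 139 → sign +
step 1: pivot 16419/139 → sign +
step 2: pivot 3/5473 → sign +
signature = (3, 0, 0)

Answer: (3, 0, 0)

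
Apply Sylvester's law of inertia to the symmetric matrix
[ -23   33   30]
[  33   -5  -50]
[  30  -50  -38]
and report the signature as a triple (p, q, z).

Answer: (1, 2, 0)

Derivation:
step 0: pivot -23 → sign −
step 1: pivot 974/23 → sign +
step 2: pivot -6/487 → sign −
signature = (1, 2, 0)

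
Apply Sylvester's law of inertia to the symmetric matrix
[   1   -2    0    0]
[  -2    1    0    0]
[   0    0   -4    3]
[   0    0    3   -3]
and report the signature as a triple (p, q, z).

Answer: (1, 3, 0)

Derivation:
step 0: pivot 1 → sign +
step 1: pivot -3 → sign −
step 2: pivot -4 → sign −
step 3: pivot -3/4 → sign −
signature = (1, 3, 0)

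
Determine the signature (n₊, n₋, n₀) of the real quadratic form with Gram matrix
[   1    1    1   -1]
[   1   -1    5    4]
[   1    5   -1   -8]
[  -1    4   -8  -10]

step 0: pivot 1 → sign +
step 1: pivot -2 → sign −
step 2: pivot 6 → sign +
step 3: row/col 3 already zero → sign 0
signature = (2, 1, 1)

Answer: (2, 1, 1)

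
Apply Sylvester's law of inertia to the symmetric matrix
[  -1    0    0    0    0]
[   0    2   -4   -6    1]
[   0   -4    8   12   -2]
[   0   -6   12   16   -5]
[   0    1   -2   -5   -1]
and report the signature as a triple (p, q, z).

step 0: pivot -1 → sign −
step 1: pivot 2 → sign +
step 2: pivot -2 → sign −
step 3: pivot 1/2 → sign +
step 4: row/col 4 already zero → sign 0
signature = (2, 2, 1)

Answer: (2, 2, 1)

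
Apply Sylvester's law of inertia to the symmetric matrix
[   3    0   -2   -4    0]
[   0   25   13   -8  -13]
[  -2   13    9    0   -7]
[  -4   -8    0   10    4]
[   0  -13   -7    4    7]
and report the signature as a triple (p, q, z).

Answer: (4, 1, 0)

Derivation:
step 0: pivot 3 → sign +
step 1: pivot 25 → sign +
step 2: pivot 68/75 → sign +
step 3: pivot -6/17 → sign −
step 4: pivot 1/3 → sign +
signature = (4, 1, 0)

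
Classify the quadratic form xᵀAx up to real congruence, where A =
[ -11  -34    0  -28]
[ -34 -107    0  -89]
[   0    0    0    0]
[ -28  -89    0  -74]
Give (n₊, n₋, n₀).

Answer: (1, 2, 1)

Derivation:
step 0: pivot -11 → sign −
step 1: pivot -21/11 → sign −
step 2: pivot 3/7 → sign +
step 3: row/col 3 already zero → sign 0
signature = (1, 2, 1)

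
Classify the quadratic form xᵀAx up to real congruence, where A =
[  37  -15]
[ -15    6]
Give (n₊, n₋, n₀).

step 0: pivot 37 → sign +
step 1: pivot -3/37 → sign −
signature = (1, 1, 0)

Answer: (1, 1, 0)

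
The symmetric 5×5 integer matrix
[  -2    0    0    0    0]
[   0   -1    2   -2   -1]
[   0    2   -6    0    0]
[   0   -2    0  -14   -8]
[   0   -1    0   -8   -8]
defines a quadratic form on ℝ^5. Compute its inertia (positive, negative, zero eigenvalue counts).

step 0: pivot -2 → sign −
step 1: pivot -1 → sign −
step 2: pivot -2 → sign −
step 3: pivot -2 → sign −
step 4: pivot -3 → sign −
signature = (0, 5, 0)

Answer: (0, 5, 0)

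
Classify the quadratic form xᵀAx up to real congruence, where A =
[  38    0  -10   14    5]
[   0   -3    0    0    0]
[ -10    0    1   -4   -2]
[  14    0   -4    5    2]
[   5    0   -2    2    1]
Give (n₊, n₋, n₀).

Answer: (2, 3, 0)

Derivation:
step 0: pivot 38 → sign +
step 1: pivot -3 → sign −
step 2: pivot -31/19 → sign −
step 3: pivot -3/31 → sign −
step 4: pivot 3/2 → sign +
signature = (2, 3, 0)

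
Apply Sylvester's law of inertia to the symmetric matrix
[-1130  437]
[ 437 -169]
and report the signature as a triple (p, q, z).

Answer: (0, 2, 0)

Derivation:
step 0: pivot -1130 → sign −
step 1: pivot -1/1130 → sign −
signature = (0, 2, 0)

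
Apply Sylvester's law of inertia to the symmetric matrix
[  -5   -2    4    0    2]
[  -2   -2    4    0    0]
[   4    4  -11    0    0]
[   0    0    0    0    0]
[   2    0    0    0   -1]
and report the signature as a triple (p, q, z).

Answer: (1, 3, 1)

Derivation:
step 0: pivot -5 → sign −
step 1: pivot -6/5 → sign −
step 2: pivot -3 → sign −
step 3: pivot 1/3 → sign +
step 4: row/col 4 already zero → sign 0
signature = (1, 3, 1)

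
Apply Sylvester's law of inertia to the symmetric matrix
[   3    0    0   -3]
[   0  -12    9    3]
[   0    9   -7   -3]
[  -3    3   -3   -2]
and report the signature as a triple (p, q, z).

step 0: pivot 3 → sign +
step 1: pivot -12 → sign −
step 2: pivot -1/4 → sign −
step 3: pivot -2 → sign −
signature = (1, 3, 0)

Answer: (1, 3, 0)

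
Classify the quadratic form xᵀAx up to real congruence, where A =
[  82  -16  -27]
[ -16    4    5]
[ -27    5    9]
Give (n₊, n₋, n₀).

Answer: (3, 0, 0)

Derivation:
step 0: pivot 82 → sign +
step 1: pivot 36/41 → sign +
step 2: pivot 1/36 → sign +
signature = (3, 0, 0)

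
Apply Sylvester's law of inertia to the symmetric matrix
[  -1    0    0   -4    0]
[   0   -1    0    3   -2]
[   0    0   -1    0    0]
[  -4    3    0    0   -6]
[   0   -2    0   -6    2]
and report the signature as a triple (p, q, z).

step 0: pivot -1 → sign −
step 1: pivot -1 → sign −
step 2: pivot -1 → sign −
step 3: pivot 25 → sign +
step 4: pivot 6/25 → sign +
signature = (2, 3, 0)

Answer: (2, 3, 0)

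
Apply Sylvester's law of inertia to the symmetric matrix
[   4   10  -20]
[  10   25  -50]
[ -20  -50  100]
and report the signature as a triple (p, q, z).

Answer: (1, 0, 2)

Derivation:
step 0: pivot 4 → sign +
step 1: row/col 1 already zero → sign 0
step 2: row/col 2 already zero → sign 0
signature = (1, 0, 2)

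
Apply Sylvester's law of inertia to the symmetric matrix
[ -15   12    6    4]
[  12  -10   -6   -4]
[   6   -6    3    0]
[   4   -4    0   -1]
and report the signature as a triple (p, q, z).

step 0: pivot -15 → sign −
step 1: pivot -2/5 → sign −
step 2: pivot 9 → sign +
step 3: pivot -1/9 → sign −
signature = (1, 3, 0)

Answer: (1, 3, 0)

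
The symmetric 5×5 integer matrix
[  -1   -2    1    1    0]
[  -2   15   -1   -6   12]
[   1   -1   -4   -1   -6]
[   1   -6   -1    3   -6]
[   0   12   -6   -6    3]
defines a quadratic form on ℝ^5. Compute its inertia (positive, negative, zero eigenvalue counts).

Answer: (2, 2, 1)

Derivation:
step 0: pivot -1 → sign −
step 1: pivot 19 → sign +
step 2: pivot -66/19 → sign −
step 3: pivot 12/11 → sign +
step 4: row/col 4 already zero → sign 0
signature = (2, 2, 1)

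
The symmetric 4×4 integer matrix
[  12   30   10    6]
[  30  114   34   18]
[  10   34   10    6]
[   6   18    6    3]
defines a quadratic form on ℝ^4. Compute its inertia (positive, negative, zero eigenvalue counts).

step 0: pivot 12 → sign +
step 1: pivot 39 → sign +
step 2: pivot -16/39 → sign −
step 3: row/col 3 already zero → sign 0
signature = (2, 1, 1)

Answer: (2, 1, 1)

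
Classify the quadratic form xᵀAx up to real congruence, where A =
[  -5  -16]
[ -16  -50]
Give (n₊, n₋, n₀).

Answer: (1, 1, 0)

Derivation:
step 0: pivot -5 → sign −
step 1: pivot 6/5 → sign +
signature = (1, 1, 0)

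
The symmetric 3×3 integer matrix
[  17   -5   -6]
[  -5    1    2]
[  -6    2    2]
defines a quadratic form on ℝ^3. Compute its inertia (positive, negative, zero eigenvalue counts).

step 0: pivot 17 → sign +
step 1: pivot -8/17 → sign −
step 2: row/col 2 already zero → sign 0
signature = (1, 1, 1)

Answer: (1, 1, 1)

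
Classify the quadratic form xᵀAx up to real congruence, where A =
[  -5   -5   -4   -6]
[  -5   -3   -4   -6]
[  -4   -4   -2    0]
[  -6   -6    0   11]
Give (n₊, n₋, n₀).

step 0: pivot -5 → sign −
step 1: pivot 2 → sign +
step 2: pivot 6/5 → sign +
step 3: pivot -1 → sign −
signature = (2, 2, 0)

Answer: (2, 2, 0)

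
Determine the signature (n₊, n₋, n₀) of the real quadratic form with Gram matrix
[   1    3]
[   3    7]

step 0: pivot 1 → sign +
step 1: pivot -2 → sign −
signature = (1, 1, 0)

Answer: (1, 1, 0)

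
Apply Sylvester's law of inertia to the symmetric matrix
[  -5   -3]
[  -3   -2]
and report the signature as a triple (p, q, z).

Answer: (0, 2, 0)

Derivation:
step 0: pivot -5 → sign −
step 1: pivot -1/5 → sign −
signature = (0, 2, 0)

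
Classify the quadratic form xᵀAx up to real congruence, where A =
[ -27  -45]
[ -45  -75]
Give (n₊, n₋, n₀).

Answer: (0, 1, 1)

Derivation:
step 0: pivot -27 → sign −
step 1: row/col 1 already zero → sign 0
signature = (0, 1, 1)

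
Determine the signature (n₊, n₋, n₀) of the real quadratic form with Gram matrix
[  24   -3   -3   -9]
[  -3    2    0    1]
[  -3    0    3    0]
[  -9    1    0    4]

step 0: pivot 24 → sign +
step 1: pivot 13/8 → sign +
step 2: pivot 33/13 → sign +
step 3: pivot 1/11 → sign +
signature = (4, 0, 0)

Answer: (4, 0, 0)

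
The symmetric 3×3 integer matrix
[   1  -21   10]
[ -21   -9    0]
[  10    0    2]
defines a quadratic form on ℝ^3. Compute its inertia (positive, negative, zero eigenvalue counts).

step 0: pivot 1 → sign +
step 1: pivot -450 → sign −
step 2: row/col 2 already zero → sign 0
signature = (1, 1, 1)

Answer: (1, 1, 1)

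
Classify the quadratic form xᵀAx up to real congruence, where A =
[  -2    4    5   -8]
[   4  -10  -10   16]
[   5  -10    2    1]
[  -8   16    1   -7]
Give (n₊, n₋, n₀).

step 0: pivot -2 → sign −
step 1: pivot -2 → sign −
step 2: pivot 29/2 → sign +
step 3: pivot 3/29 → sign +
signature = (2, 2, 0)

Answer: (2, 2, 0)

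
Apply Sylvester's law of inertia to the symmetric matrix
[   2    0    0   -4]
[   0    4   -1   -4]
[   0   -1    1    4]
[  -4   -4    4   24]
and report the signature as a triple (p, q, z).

step 0: pivot 2 → sign +
step 1: pivot 4 → sign +
step 2: pivot 3/4 → sign +
step 3: row/col 3 already zero → sign 0
signature = (3, 0, 1)

Answer: (3, 0, 1)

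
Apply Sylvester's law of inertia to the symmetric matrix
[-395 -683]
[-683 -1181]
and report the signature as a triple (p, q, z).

Answer: (0, 2, 0)

Derivation:
step 0: pivot -395 → sign −
step 1: pivot -6/395 → sign −
signature = (0, 2, 0)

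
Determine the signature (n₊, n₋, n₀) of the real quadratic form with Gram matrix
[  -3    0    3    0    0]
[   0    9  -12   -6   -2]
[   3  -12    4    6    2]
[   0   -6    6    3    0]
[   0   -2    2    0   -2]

Answer: (2, 3, 0)

Derivation:
step 0: pivot -3 → sign −
step 1: pivot 9 → sign +
step 2: pivot -9 → sign −
step 3: pivot -5/9 → sign −
step 4: pivot 2/15 → sign +
signature = (2, 3, 0)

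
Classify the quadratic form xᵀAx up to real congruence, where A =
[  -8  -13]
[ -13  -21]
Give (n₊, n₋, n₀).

Answer: (1, 1, 0)

Derivation:
step 0: pivot -8 → sign −
step 1: pivot 1/8 → sign +
signature = (1, 1, 0)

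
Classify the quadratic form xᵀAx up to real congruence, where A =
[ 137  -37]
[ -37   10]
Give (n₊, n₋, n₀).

step 0: pivot 137 → sign +
step 1: pivot 1/137 → sign +
signature = (2, 0, 0)

Answer: (2, 0, 0)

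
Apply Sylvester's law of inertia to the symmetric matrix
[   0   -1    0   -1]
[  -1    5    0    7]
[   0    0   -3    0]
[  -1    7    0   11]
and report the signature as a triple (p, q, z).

step 0: pivot 5 → sign +
step 1: pivot -1/5 → sign −
step 2: pivot -3 → sign −
step 3: pivot 2 → sign +
signature = (2, 2, 0)

Answer: (2, 2, 0)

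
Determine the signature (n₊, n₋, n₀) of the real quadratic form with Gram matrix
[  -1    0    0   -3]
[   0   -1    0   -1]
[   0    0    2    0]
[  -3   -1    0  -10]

step 0: pivot -1 → sign −
step 1: pivot -1 → sign −
step 2: pivot 2 → sign +
step 3: row/col 3 already zero → sign 0
signature = (1, 2, 1)

Answer: (1, 2, 1)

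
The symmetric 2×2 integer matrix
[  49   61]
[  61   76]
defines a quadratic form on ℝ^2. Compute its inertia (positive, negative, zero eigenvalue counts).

Answer: (2, 0, 0)

Derivation:
step 0: pivot 49 → sign +
step 1: pivot 3/49 → sign +
signature = (2, 0, 0)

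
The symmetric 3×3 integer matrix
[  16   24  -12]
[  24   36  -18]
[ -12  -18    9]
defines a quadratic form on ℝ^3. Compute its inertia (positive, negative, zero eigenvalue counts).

step 0: pivot 16 → sign +
step 1: row/col 1 already zero → sign 0
step 2: row/col 2 already zero → sign 0
signature = (1, 0, 2)

Answer: (1, 0, 2)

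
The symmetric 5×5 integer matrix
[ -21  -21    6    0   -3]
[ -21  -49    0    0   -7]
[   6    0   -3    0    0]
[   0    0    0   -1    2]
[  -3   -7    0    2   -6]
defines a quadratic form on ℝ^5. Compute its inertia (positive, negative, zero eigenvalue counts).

Answer: (0, 4, 1)

Derivation:
step 0: pivot -21 → sign −
step 1: pivot -28 → sign −
step 2: pivot -1 → sign −
step 3: pivot -1 → sign −
step 4: row/col 4 already zero → sign 0
signature = (0, 4, 1)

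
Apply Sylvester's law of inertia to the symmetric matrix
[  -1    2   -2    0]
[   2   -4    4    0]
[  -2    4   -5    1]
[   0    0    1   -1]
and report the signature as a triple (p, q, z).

step 0: pivot -1 → sign −
step 1: pivot -1 → sign −
step 2: row/col 2 already zero → sign 0
step 3: row/col 3 already zero → sign 0
signature = (0, 2, 2)

Answer: (0, 2, 2)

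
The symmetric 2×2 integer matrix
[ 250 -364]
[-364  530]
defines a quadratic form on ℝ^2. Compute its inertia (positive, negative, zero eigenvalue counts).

step 0: pivot 250 → sign +
step 1: pivot 2/125 → sign +
signature = (2, 0, 0)

Answer: (2, 0, 0)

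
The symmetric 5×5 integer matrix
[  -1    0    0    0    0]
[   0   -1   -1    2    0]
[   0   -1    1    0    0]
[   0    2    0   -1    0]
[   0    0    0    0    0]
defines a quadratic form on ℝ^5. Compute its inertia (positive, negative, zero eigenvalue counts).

Answer: (2, 2, 1)

Derivation:
step 0: pivot -1 → sign −
step 1: pivot -1 → sign −
step 2: pivot 2 → sign +
step 3: pivot 1 → sign +
step 4: row/col 4 already zero → sign 0
signature = (2, 2, 1)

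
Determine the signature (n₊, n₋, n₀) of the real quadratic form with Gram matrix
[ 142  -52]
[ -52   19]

step 0: pivot 142 → sign +
step 1: pivot -3/71 → sign −
signature = (1, 1, 0)

Answer: (1, 1, 0)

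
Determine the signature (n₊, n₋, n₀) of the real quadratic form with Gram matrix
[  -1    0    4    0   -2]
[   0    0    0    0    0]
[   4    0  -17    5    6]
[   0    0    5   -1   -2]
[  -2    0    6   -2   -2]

step 0: pivot -1 → sign −
step 1: pivot -1 → sign −
step 2: pivot 24 → sign +
step 3: row/col 3 already zero → sign 0
step 4: row/col 4 already zero → sign 0
signature = (1, 2, 2)

Answer: (1, 2, 2)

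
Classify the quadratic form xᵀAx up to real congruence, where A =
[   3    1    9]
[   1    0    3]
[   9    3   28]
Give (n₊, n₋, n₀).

Answer: (2, 1, 0)

Derivation:
step 0: pivot 3 → sign +
step 1: pivot -1/3 → sign −
step 2: pivot 1 → sign +
signature = (2, 1, 0)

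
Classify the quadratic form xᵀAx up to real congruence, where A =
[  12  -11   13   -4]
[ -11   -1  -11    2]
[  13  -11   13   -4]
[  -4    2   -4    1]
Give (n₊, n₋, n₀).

Answer: (1, 3, 0)

Derivation:
step 0: pivot 12 → sign +
step 1: pivot -133/12 → sign −
step 2: pivot -134/133 → sign −
step 3: pivot -3/67 → sign −
signature = (1, 3, 0)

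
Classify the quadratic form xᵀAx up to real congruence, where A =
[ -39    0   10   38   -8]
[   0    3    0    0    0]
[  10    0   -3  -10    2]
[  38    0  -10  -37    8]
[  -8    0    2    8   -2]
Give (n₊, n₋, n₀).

Answer: (2, 3, 0)

Derivation:
step 0: pivot -39 → sign −
step 1: pivot 3 → sign +
step 2: pivot -17/39 → sign −
step 3: pivot 3/17 → sign +
step 4: pivot -2/3 → sign −
signature = (2, 3, 0)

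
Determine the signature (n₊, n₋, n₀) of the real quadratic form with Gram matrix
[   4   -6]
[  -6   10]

step 0: pivot 4 → sign +
step 1: pivot 1 → sign +
signature = (2, 0, 0)

Answer: (2, 0, 0)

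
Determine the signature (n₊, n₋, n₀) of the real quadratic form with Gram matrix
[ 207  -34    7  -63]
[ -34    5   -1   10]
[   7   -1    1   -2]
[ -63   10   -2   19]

Answer: (3, 1, 0)

Derivation:
step 0: pivot 207 → sign +
step 1: pivot -121/207 → sign −
step 2: pivot 97/121 → sign +
step 3: pivot 3/97 → sign +
signature = (3, 1, 0)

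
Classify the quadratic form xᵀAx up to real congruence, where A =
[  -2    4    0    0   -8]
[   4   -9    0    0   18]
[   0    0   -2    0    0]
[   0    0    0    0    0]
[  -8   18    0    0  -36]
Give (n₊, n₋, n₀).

Answer: (0, 3, 2)

Derivation:
step 0: pivot -2 → sign −
step 1: pivot -1 → sign −
step 2: pivot -2 → sign −
step 3: row/col 3 already zero → sign 0
step 4: row/col 4 already zero → sign 0
signature = (0, 3, 2)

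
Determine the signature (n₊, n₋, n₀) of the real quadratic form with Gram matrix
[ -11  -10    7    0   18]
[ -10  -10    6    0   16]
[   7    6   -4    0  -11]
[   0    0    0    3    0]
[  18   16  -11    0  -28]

step 0: pivot -11 → sign −
step 1: pivot -10/11 → sign −
step 2: pivot 3/5 → sign +
step 3: pivot 3 → sign +
step 4: pivot 1 → sign +
signature = (3, 2, 0)

Answer: (3, 2, 0)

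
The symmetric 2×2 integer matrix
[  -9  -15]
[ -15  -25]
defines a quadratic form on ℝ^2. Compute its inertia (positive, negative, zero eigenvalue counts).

step 0: pivot -9 → sign −
step 1: row/col 1 already zero → sign 0
signature = (0, 1, 1)

Answer: (0, 1, 1)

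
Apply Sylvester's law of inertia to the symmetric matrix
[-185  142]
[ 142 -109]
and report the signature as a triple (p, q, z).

Answer: (0, 2, 0)

Derivation:
step 0: pivot -185 → sign −
step 1: pivot -1/185 → sign −
signature = (0, 2, 0)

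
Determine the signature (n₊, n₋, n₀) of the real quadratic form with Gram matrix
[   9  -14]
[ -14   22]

step 0: pivot 9 → sign +
step 1: pivot 2/9 → sign +
signature = (2, 0, 0)

Answer: (2, 0, 0)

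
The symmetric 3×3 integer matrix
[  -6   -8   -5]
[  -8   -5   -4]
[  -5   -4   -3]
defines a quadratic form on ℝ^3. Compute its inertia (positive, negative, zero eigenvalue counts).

Answer: (1, 2, 0)

Derivation:
step 0: pivot -6 → sign −
step 1: pivot 17/3 → sign +
step 2: pivot -3/34 → sign −
signature = (1, 2, 0)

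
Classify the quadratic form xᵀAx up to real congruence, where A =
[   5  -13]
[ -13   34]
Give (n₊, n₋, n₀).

Answer: (2, 0, 0)

Derivation:
step 0: pivot 5 → sign +
step 1: pivot 1/5 → sign +
signature = (2, 0, 0)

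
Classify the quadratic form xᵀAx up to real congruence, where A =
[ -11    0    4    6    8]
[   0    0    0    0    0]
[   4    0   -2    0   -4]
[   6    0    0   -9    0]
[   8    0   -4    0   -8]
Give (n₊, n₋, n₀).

Answer: (1, 2, 2)

Derivation:
step 0: pivot -11 → sign −
step 1: pivot -6/11 → sign −
step 2: pivot 3 → sign +
step 3: row/col 3 already zero → sign 0
step 4: row/col 4 already zero → sign 0
signature = (1, 2, 2)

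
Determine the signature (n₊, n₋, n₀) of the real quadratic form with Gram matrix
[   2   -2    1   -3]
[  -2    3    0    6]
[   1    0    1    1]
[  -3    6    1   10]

Answer: (2, 2, 0)

Derivation:
step 0: pivot 2 → sign +
step 1: pivot 1 → sign +
step 2: pivot -1/2 → sign −
step 3: pivot -3 → sign −
signature = (2, 2, 0)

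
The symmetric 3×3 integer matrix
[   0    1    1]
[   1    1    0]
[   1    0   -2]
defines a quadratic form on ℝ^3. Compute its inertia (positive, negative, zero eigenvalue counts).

step 0: pivot 1 → sign +
step 1: pivot -1 → sign −
step 2: pivot -1 → sign −
signature = (1, 2, 0)

Answer: (1, 2, 0)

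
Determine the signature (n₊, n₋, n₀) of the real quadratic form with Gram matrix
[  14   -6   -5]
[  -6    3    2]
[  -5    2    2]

step 0: pivot 14 → sign +
step 1: pivot 3/7 → sign +
step 2: pivot 1/6 → sign +
signature = (3, 0, 0)

Answer: (3, 0, 0)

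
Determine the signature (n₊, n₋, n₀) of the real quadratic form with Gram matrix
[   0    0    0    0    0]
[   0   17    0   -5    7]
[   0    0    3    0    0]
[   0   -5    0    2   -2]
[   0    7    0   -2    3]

Answer: (4, 0, 1)

Derivation:
step 0: pivot 17 → sign +
step 1: pivot 3 → sign +
step 2: pivot 9/17 → sign +
step 3: pivot 1/9 → sign +
step 4: row/col 4 already zero → sign 0
signature = (4, 0, 1)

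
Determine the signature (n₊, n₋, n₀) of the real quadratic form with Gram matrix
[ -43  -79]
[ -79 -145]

step 0: pivot -43 → sign −
step 1: pivot 6/43 → sign +
signature = (1, 1, 0)

Answer: (1, 1, 0)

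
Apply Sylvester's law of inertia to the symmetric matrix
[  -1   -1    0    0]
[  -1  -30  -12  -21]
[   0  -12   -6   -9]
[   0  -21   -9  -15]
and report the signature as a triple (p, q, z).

Answer: (1, 3, 0)

Derivation:
step 0: pivot -1 → sign −
step 1: pivot -29 → sign −
step 2: pivot -30/29 → sign −
step 3: pivot 3/10 → sign +
signature = (1, 3, 0)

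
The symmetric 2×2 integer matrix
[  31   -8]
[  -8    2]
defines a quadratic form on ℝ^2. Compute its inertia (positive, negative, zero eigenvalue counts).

Answer: (1, 1, 0)

Derivation:
step 0: pivot 31 → sign +
step 1: pivot -2/31 → sign −
signature = (1, 1, 0)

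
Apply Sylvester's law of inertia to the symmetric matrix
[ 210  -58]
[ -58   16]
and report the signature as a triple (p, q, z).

step 0: pivot 210 → sign +
step 1: pivot -2/105 → sign −
signature = (1, 1, 0)

Answer: (1, 1, 0)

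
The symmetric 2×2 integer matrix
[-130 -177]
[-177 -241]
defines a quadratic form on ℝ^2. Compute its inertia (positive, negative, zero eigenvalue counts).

step 0: pivot -130 → sign −
step 1: pivot -1/130 → sign −
signature = (0, 2, 0)

Answer: (0, 2, 0)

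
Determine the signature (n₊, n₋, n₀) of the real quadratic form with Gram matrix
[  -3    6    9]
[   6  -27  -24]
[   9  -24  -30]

Answer: (0, 3, 0)

Derivation:
step 0: pivot -3 → sign −
step 1: pivot -15 → sign −
step 2: pivot -3/5 → sign −
signature = (0, 3, 0)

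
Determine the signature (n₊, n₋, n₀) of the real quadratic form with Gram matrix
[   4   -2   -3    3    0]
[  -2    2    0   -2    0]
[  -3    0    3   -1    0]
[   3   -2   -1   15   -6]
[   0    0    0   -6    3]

Answer: (4, 1, 0)

Derivation:
step 0: pivot 4 → sign +
step 1: pivot 1 → sign +
step 2: pivot -3/2 → sign −
step 3: pivot 38/3 → sign +
step 4: pivot 3/19 → sign +
signature = (4, 1, 0)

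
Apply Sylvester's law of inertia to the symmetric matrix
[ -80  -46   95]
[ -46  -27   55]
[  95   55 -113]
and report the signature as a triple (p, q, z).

step 0: pivot -80 → sign −
step 1: pivot -11/20 → sign −
step 2: pivot 3/44 → sign +
signature = (1, 2, 0)

Answer: (1, 2, 0)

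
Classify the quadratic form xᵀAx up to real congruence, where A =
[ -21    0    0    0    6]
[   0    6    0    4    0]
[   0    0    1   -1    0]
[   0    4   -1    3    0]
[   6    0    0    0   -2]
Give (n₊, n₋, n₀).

Answer: (2, 3, 0)

Derivation:
step 0: pivot -21 → sign −
step 1: pivot 6 → sign +
step 2: pivot 1 → sign +
step 3: pivot -2/3 → sign −
step 4: pivot -2/7 → sign −
signature = (2, 3, 0)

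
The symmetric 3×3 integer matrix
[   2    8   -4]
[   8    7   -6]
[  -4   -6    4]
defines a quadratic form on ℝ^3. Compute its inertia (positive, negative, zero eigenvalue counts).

Answer: (1, 1, 1)

Derivation:
step 0: pivot 2 → sign +
step 1: pivot -25 → sign −
step 2: row/col 2 already zero → sign 0
signature = (1, 1, 1)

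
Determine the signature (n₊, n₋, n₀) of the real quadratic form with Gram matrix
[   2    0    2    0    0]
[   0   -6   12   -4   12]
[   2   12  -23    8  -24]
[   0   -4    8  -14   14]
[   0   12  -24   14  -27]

Answer: (2, 3, 0)

Derivation:
step 0: pivot 2 → sign +
step 1: pivot -6 → sign −
step 2: pivot -1 → sign −
step 3: pivot -34/3 → sign −
step 4: pivot 3/17 → sign +
signature = (2, 3, 0)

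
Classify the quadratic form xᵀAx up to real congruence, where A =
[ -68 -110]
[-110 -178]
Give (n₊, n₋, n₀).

step 0: pivot -68 → sign −
step 1: pivot -1/17 → sign −
signature = (0, 2, 0)

Answer: (0, 2, 0)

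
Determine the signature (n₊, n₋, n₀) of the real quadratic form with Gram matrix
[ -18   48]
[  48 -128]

Answer: (0, 1, 1)

Derivation:
step 0: pivot -18 → sign −
step 1: row/col 1 already zero → sign 0
signature = (0, 1, 1)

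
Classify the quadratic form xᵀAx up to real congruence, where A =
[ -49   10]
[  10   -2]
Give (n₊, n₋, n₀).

step 0: pivot -49 → sign −
step 1: pivot 2/49 → sign +
signature = (1, 1, 0)

Answer: (1, 1, 0)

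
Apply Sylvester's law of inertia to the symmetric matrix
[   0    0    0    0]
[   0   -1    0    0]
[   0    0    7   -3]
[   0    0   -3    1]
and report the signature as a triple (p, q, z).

step 0: pivot -1 → sign −
step 1: pivot 7 → sign +
step 2: pivot -2/7 → sign −
step 3: row/col 3 already zero → sign 0
signature = (1, 2, 1)

Answer: (1, 2, 1)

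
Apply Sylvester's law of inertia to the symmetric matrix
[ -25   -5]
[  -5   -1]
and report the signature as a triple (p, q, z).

Answer: (0, 1, 1)

Derivation:
step 0: pivot -25 → sign −
step 1: row/col 1 already zero → sign 0
signature = (0, 1, 1)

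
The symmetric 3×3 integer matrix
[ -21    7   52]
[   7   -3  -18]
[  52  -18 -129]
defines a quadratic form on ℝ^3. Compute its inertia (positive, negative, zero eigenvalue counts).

Answer: (1, 2, 0)

Derivation:
step 0: pivot -21 → sign −
step 1: pivot -2/3 → sign −
step 2: pivot 3/7 → sign +
signature = (1, 2, 0)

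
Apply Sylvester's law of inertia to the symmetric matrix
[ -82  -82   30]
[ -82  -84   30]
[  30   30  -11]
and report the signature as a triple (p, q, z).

step 0: pivot -82 → sign −
step 1: pivot -2 → sign −
step 2: pivot -1/41 → sign −
signature = (0, 3, 0)

Answer: (0, 3, 0)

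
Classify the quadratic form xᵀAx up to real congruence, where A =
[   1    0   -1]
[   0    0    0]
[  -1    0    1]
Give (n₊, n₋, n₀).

Answer: (1, 0, 2)

Derivation:
step 0: pivot 1 → sign +
step 1: row/col 1 already zero → sign 0
step 2: row/col 2 already zero → sign 0
signature = (1, 0, 2)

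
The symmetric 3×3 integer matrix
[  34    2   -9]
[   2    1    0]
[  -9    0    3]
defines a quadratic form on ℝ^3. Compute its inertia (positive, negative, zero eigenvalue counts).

step 0: pivot 34 → sign +
step 1: pivot 15/17 → sign +
step 2: pivot 3/10 → sign +
signature = (3, 0, 0)

Answer: (3, 0, 0)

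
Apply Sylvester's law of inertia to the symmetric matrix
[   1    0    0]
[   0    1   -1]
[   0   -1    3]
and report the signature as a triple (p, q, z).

Answer: (3, 0, 0)

Derivation:
step 0: pivot 1 → sign +
step 1: pivot 1 → sign +
step 2: pivot 2 → sign +
signature = (3, 0, 0)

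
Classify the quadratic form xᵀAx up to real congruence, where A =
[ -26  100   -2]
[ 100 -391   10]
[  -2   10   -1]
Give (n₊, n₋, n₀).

Answer: (0, 3, 0)

Derivation:
step 0: pivot -26 → sign −
step 1: pivot -83/13 → sign −
step 2: pivot -1/83 → sign −
signature = (0, 3, 0)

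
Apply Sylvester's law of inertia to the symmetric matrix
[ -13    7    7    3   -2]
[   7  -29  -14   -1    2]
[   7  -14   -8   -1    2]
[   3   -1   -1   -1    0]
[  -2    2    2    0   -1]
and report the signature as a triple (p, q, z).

step 0: pivot -13 → sign −
step 1: pivot -328/13 → sign −
step 2: pivot -27/328 → sign −
step 3: pivot 4/3 → sign +
step 4: row/col 4 already zero → sign 0
signature = (1, 3, 1)

Answer: (1, 3, 1)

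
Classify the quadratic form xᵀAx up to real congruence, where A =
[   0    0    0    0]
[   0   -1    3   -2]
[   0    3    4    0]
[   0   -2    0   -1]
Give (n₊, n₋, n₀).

Answer: (2, 1, 1)

Derivation:
step 0: pivot -1 → sign −
step 1: pivot 13 → sign +
step 2: pivot 3/13 → sign +
step 3: row/col 3 already zero → sign 0
signature = (2, 1, 1)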